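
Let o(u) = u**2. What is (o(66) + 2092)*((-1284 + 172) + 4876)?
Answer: 24270272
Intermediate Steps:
(o(66) + 2092)*((-1284 + 172) + 4876) = (66**2 + 2092)*((-1284 + 172) + 4876) = (4356 + 2092)*(-1112 + 4876) = 6448*3764 = 24270272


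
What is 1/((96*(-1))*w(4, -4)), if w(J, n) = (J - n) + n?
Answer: -1/384 ≈ -0.0026042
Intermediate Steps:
w(J, n) = J
1/((96*(-1))*w(4, -4)) = 1/((96*(-1))*4) = 1/(-96*4) = 1/(-384) = -1/384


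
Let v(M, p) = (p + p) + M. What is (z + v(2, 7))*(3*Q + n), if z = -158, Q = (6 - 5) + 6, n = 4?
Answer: -3550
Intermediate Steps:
v(M, p) = M + 2*p (v(M, p) = 2*p + M = M + 2*p)
Q = 7 (Q = 1 + 6 = 7)
(z + v(2, 7))*(3*Q + n) = (-158 + (2 + 2*7))*(3*7 + 4) = (-158 + (2 + 14))*(21 + 4) = (-158 + 16)*25 = -142*25 = -3550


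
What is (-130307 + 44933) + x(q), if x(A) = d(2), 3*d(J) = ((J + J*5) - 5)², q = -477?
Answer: -256073/3 ≈ -85358.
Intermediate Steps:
d(J) = (-5 + 6*J)²/3 (d(J) = ((J + J*5) - 5)²/3 = ((J + 5*J) - 5)²/3 = (6*J - 5)²/3 = (-5 + 6*J)²/3)
x(A) = 49/3 (x(A) = (-5 + 6*2)²/3 = (-5 + 12)²/3 = (⅓)*7² = (⅓)*49 = 49/3)
(-130307 + 44933) + x(q) = (-130307 + 44933) + 49/3 = -85374 + 49/3 = -256073/3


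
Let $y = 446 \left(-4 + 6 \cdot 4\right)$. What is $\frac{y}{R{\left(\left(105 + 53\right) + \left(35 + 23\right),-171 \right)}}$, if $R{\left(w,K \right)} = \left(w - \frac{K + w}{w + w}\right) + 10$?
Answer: $\frac{428160}{10843} \approx 39.487$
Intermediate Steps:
$R{\left(w,K \right)} = 10 + w - \frac{K + w}{2 w}$ ($R{\left(w,K \right)} = \left(w - \frac{K + w}{2 w}\right) + 10 = 10 + w - \frac{K + w}{2 w}$)
$y = 8920$ ($y = 446 \left(-4 + 24\right) = 446 \cdot 20 = 8920$)
$\frac{y}{R{\left(\left(105 + 53\right) + \left(35 + 23\right),-171 \right)}} = \frac{8920}{\frac{19}{2} + \left(\left(105 + 53\right) + \left(35 + 23\right)\right) - - \frac{171}{2 \left(\left(105 + 53\right) + \left(35 + 23\right)\right)}} = \frac{8920}{\frac{19}{2} + \left(158 + 58\right) - - \frac{171}{2 \left(158 + 58\right)}} = \frac{8920}{\frac{19}{2} + 216 - - \frac{171}{2 \cdot 216}} = \frac{8920}{\frac{19}{2} + 216 - \left(- \frac{171}{2}\right) \frac{1}{216}} = \frac{8920}{\frac{19}{2} + 216 + \frac{19}{48}} = \frac{8920}{\frac{10843}{48}} = 8920 \cdot \frac{48}{10843} = \frac{428160}{10843}$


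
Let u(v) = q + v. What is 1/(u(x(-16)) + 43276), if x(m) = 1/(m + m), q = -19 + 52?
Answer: 32/1385887 ≈ 2.3090e-5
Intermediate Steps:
q = 33
x(m) = 1/(2*m)
u(v) = 33 + v
1/(u(x(-16)) + 43276) = 1/((33 + (1/2)/(-16)) + 43276) = 1/((33 + (1/2)*(-1/16)) + 43276) = 1/((33 - 1/32) + 43276) = 1/(1055/32 + 43276) = 1/(1385887/32) = 32/1385887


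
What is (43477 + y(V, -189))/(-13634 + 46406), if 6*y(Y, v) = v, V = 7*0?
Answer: 86891/65544 ≈ 1.3257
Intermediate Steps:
V = 0
y(Y, v) = v/6
(43477 + y(V, -189))/(-13634 + 46406) = (43477 + (1/6)*(-189))/(-13634 + 46406) = (43477 - 63/2)/32772 = (86891/2)*(1/32772) = 86891/65544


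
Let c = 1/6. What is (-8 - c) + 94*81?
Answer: 45635/6 ≈ 7605.8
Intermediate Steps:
c = ⅙ ≈ 0.16667
(-8 - c) + 94*81 = (-8 - 1*⅙) + 94*81 = (-8 - ⅙) + 7614 = -49/6 + 7614 = 45635/6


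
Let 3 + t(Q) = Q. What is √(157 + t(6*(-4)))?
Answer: √130 ≈ 11.402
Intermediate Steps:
t(Q) = -3 + Q
√(157 + t(6*(-4))) = √(157 + (-3 + 6*(-4))) = √(157 + (-3 - 24)) = √(157 - 27) = √130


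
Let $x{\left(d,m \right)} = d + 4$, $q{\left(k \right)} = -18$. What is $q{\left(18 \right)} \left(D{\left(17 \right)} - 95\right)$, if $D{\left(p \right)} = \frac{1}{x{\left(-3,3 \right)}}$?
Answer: $1692$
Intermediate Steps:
$x{\left(d,m \right)} = 4 + d$
$D{\left(p \right)} = 1$ ($D{\left(p \right)} = \frac{1}{4 - 3} = 1^{-1} = 1$)
$q{\left(18 \right)} \left(D{\left(17 \right)} - 95\right) = - 18 \left(1 - 95\right) = \left(-18\right) \left(-94\right) = 1692$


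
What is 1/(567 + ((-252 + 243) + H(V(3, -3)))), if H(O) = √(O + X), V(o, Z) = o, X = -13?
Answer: 279/155687 - I*√10/311374 ≈ 0.0017921 - 1.0156e-5*I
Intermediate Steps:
H(O) = √(-13 + O) (H(O) = √(O - 13) = √(-13 + O))
1/(567 + ((-252 + 243) + H(V(3, -3)))) = 1/(567 + ((-252 + 243) + √(-13 + 3))) = 1/(567 + (-9 + √(-10))) = 1/(567 + (-9 + I*√10)) = 1/(558 + I*√10)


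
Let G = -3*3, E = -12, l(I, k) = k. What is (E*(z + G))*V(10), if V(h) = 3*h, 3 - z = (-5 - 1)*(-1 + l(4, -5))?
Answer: 15120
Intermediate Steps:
G = -9
z = -33 (z = 3 - (-5 - 1)*(-1 - 5) = 3 - (-6)*(-6) = 3 - 1*36 = 3 - 36 = -33)
(E*(z + G))*V(10) = (-12*(-33 - 9))*(3*10) = -12*(-42)*30 = 504*30 = 15120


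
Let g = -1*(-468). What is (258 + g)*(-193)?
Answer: -140118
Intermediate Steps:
g = 468
(258 + g)*(-193) = (258 + 468)*(-193) = 726*(-193) = -140118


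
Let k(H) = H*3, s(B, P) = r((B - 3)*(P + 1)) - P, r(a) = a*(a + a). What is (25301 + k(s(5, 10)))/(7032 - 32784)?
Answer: -28175/25752 ≈ -1.0941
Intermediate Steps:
r(a) = 2*a² (r(a) = a*(2*a) = 2*a²)
s(B, P) = -P + 2*(1 + P)²*(-3 + B)² (s(B, P) = 2*((B - 3)*(P + 1))² - P = 2*((-3 + B)*(1 + P))² - P = 2*((1 + P)*(-3 + B))² - P = 2*((1 + P)²*(-3 + B)²) - P = 2*(1 + P)²*(-3 + B)² - P = -P + 2*(1 + P)²*(-3 + B)²)
k(H) = 3*H
(25301 + k(s(5, 10)))/(7032 - 32784) = (25301 + 3*(-1*10 + 2*(-3 + 5 - 3*10 + 5*10)²))/(7032 - 32784) = (25301 + 3*(-10 + 2*(-3 + 5 - 30 + 50)²))/(-25752) = (25301 + 3*(-10 + 2*22²))*(-1/25752) = (25301 + 3*(-10 + 2*484))*(-1/25752) = (25301 + 3*(-10 + 968))*(-1/25752) = (25301 + 3*958)*(-1/25752) = (25301 + 2874)*(-1/25752) = 28175*(-1/25752) = -28175/25752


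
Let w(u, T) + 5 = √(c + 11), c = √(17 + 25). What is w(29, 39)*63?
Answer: -315 + 63*√(11 + √42) ≈ -51.597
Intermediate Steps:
c = √42 ≈ 6.4807
w(u, T) = -5 + √(11 + √42) (w(u, T) = -5 + √(√42 + 11) = -5 + √(11 + √42))
w(29, 39)*63 = (-5 + √(11 + √42))*63 = -315 + 63*√(11 + √42)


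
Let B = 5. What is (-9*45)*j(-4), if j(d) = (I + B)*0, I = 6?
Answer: 0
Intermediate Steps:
j(d) = 0 (j(d) = (6 + 5)*0 = 11*0 = 0)
(-9*45)*j(-4) = -9*45*0 = -405*0 = 0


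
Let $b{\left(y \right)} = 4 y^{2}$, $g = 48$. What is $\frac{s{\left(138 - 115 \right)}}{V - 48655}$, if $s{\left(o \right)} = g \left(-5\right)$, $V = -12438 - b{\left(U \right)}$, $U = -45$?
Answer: $\frac{240}{69193} \approx 0.0034686$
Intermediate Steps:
$V = -20538$ ($V = -12438 - 4 \left(-45\right)^{2} = -12438 - 4 \cdot 2025 = -12438 - 8100 = -20538$)
$s{\left(o \right)} = -240$ ($s{\left(o \right)} = 48 \left(-5\right) = -240$)
$\frac{s{\left(138 - 115 \right)}}{V - 48655} = - \frac{240}{-20538 - 48655} = - \frac{240}{-69193} = \left(-240\right) \left(- \frac{1}{69193}\right) = \frac{240}{69193}$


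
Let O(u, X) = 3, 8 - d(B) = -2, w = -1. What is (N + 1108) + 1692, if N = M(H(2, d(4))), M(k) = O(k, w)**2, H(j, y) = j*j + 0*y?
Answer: 2809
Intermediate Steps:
d(B) = 10 (d(B) = 8 - 1*(-2) = 8 + 2 = 10)
H(j, y) = j**2 (H(j, y) = j**2 + 0 = j**2)
M(k) = 9 (M(k) = 3**2 = 9)
N = 9
(N + 1108) + 1692 = (9 + 1108) + 1692 = 1117 + 1692 = 2809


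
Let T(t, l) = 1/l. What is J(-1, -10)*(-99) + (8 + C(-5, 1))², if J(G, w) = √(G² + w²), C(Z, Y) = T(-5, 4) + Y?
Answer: 1369/16 - 99*√101 ≈ -909.38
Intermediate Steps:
C(Z, Y) = ¼ + Y (C(Z, Y) = 1/4 + Y = ¼ + Y)
J(-1, -10)*(-99) + (8 + C(-5, 1))² = √((-1)² + (-10)²)*(-99) + (8 + (¼ + 1))² = √(1 + 100)*(-99) + (8 + 5/4)² = √101*(-99) + (37/4)² = -99*√101 + 1369/16 = 1369/16 - 99*√101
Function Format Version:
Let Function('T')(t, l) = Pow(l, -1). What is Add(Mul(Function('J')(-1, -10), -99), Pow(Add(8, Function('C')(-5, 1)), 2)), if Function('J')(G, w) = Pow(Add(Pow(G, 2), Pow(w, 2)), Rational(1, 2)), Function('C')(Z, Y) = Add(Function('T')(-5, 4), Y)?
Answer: Add(Rational(1369, 16), Mul(-99, Pow(101, Rational(1, 2)))) ≈ -909.38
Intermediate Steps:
Function('C')(Z, Y) = Add(Rational(1, 4), Y) (Function('C')(Z, Y) = Add(Pow(4, -1), Y) = Add(Rational(1, 4), Y))
Add(Mul(Function('J')(-1, -10), -99), Pow(Add(8, Function('C')(-5, 1)), 2)) = Add(Mul(Pow(Add(Pow(-1, 2), Pow(-10, 2)), Rational(1, 2)), -99), Pow(Add(8, Add(Rational(1, 4), 1)), 2)) = Add(Mul(Pow(Add(1, 100), Rational(1, 2)), -99), Pow(Add(8, Rational(5, 4)), 2)) = Add(Mul(Pow(101, Rational(1, 2)), -99), Pow(Rational(37, 4), 2)) = Add(Mul(-99, Pow(101, Rational(1, 2))), Rational(1369, 16)) = Add(Rational(1369, 16), Mul(-99, Pow(101, Rational(1, 2))))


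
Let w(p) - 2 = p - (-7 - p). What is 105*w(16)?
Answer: 4305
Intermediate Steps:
w(p) = 9 + 2*p (w(p) = 2 + (p - (-7 - p)) = 2 + (p + (7 + p)) = 2 + (7 + 2*p) = 9 + 2*p)
105*w(16) = 105*(9 + 2*16) = 105*(9 + 32) = 105*41 = 4305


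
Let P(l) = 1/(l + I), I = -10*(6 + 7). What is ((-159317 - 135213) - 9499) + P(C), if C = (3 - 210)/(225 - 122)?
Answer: -4133882416/13597 ≈ -3.0403e+5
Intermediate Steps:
I = -130 (I = -10*13 = -130)
C = -207/103 ≈ -2.0097
P(l) = 1/(-130 + l) (P(l) = 1/(l - 130) = 1/(-130 + l))
((-159317 - 135213) - 9499) + P(C) = ((-159317 - 135213) - 9499) + 1/(-130 - 207/103) = (-294530 - 9499) + 1/(-13597/103) = -304029 - 103/13597 = -4133882416/13597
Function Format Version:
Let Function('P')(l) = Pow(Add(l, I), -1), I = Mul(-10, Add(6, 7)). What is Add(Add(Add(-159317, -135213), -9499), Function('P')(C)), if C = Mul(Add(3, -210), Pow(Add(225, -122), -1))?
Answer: Rational(-4133882416, 13597) ≈ -3.0403e+5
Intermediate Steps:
I = -130 (I = Mul(-10, 13) = -130)
C = Rational(-207, 103) (C = Mul(-207, Pow(103, -1)) = Mul(-207, Rational(1, 103)) = Rational(-207, 103) ≈ -2.0097)
Function('P')(l) = Pow(Add(-130, l), -1) (Function('P')(l) = Pow(Add(l, -130), -1) = Pow(Add(-130, l), -1))
Add(Add(Add(-159317, -135213), -9499), Function('P')(C)) = Add(Add(Add(-159317, -135213), -9499), Pow(Add(-130, Rational(-207, 103)), -1)) = Add(Add(-294530, -9499), Pow(Rational(-13597, 103), -1)) = Add(-304029, Rational(-103, 13597)) = Rational(-4133882416, 13597)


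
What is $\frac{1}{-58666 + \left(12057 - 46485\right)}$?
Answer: $- \frac{1}{93094} \approx -1.0742 \cdot 10^{-5}$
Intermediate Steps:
$\frac{1}{-58666 + \left(12057 - 46485\right)} = \frac{1}{-58666 - 34428} = \frac{1}{-93094} = - \frac{1}{93094}$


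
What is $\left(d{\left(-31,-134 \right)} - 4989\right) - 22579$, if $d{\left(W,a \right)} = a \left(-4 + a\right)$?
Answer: $-9076$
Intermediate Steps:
$\left(d{\left(-31,-134 \right)} - 4989\right) - 22579 = \left(- 134 \left(-4 - 134\right) - 4989\right) - 22579 = \left(\left(-134\right) \left(-138\right) - 4989\right) - 22579 = \left(18492 - 4989\right) - 22579 = 13503 - 22579 = -9076$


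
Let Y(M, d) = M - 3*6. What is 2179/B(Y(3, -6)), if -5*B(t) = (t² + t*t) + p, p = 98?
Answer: -10895/548 ≈ -19.881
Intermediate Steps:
Y(M, d) = -18 + M (Y(M, d) = M - 18 = -18 + M)
B(t) = -98/5 - 2*t²/5 (B(t) = -((t² + t*t) + 98)/5 = -((t² + t²) + 98)/5 = -(2*t² + 98)/5 = -(98 + 2*t²)/5 = -98/5 - 2*t²/5)
2179/B(Y(3, -6)) = 2179/(-98/5 - 2*(-18 + 3)²/5) = 2179/(-98/5 - ⅖*(-15)²) = 2179/(-98/5 - ⅖*225) = 2179/(-98/5 - 90) = 2179/(-548/5) = 2179*(-5/548) = -10895/548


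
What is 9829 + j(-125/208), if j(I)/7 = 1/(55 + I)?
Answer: 111216591/11315 ≈ 9829.1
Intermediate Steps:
j(I) = 7/(55 + I)
9829 + j(-125/208) = 9829 + 7/(55 - 125/208) = 9829 + 7/(11315/208) = 9829 + 7*(208/11315) = 9829 + 1456/11315 = 111216591/11315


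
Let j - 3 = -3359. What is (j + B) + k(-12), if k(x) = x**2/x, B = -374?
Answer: -3742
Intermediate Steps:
j = -3356 (j = 3 - 3359 = -3356)
k(x) = x
(j + B) + k(-12) = (-3356 - 374) - 12 = -3730 - 12 = -3742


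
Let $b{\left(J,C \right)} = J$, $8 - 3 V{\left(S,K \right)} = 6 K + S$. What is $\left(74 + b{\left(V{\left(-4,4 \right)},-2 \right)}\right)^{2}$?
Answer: $4900$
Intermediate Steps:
$V{\left(S,K \right)} = \frac{8}{3} - 2 K - \frac{S}{3}$ ($V{\left(S,K \right)} = \frac{8}{3} - \frac{6 K + S}{3} = \frac{8}{3} - \frac{S + 6 K}{3} = \frac{8}{3} - \left(2 K + \frac{S}{3}\right) = \frac{8}{3} - 2 K - \frac{S}{3}$)
$\left(74 + b{\left(V{\left(-4,4 \right)},-2 \right)}\right)^{2} = \left(74 - 4\right)^{2} = 70^{2} = 4900$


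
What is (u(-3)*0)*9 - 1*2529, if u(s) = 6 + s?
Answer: -2529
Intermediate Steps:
(u(-3)*0)*9 - 1*2529 = ((6 - 3)*0)*9 - 1*2529 = (3*0)*9 - 2529 = 0*9 - 2529 = 0 - 2529 = -2529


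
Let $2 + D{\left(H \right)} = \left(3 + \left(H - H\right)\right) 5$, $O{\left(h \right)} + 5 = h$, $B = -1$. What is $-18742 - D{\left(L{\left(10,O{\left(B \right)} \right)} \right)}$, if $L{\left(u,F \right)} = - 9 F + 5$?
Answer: $-18755$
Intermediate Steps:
$O{\left(h \right)} = -5 + h$
$L{\left(u,F \right)} = 5 - 9 F$
$D{\left(H \right)} = 13$ ($D{\left(H \right)} = -2 + \left(3 + \left(H - H\right)\right) 5 = -2 + \left(3 + 0\right) 5 = -2 + 3 \cdot 5 = -2 + 15 = 13$)
$-18742 - D{\left(L{\left(10,O{\left(B \right)} \right)} \right)} = -18742 - 13 = -18755$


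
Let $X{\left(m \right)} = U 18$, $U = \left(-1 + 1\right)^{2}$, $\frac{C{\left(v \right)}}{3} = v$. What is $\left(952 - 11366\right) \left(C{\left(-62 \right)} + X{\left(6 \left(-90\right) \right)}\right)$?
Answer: $1937004$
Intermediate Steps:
$C{\left(v \right)} = 3 v$
$U = 0$ ($U = 0^{2} = 0$)
$X{\left(m \right)} = 0$ ($X{\left(m \right)} = 0 \cdot 18 = 0$)
$\left(952 - 11366\right) \left(C{\left(-62 \right)} + X{\left(6 \left(-90\right) \right)}\right) = \left(952 - 11366\right) \left(3 \left(-62\right) + 0\right) = - 10414 \left(-186 + 0\right) = \left(-10414\right) \left(-186\right) = 1937004$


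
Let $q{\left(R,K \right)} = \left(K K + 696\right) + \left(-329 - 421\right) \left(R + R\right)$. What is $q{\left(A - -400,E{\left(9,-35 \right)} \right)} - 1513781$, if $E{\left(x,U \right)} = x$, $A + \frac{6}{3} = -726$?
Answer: $-1021004$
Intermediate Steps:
$A = -728$ ($A = -2 - 726 = -728$)
$q{\left(R,K \right)} = 696 + K^{2} - 1500 R$ ($q{\left(R,K \right)} = \left(K^{2} + 696\right) - 750 \cdot 2 R = \left(696 + K^{2}\right) - 1500 R = 696 + K^{2} - 1500 R$)
$q{\left(A - -400,E{\left(9,-35 \right)} \right)} - 1513781 = \left(696 + 9^{2} - 1500 \left(-728 - -400\right)\right) - 1513781 = \left(696 + 81 - 1500 \left(-728 + 400\right)\right) - 1513781 = \left(696 + 81 - -492000\right) - 1513781 = \left(696 + 81 + 492000\right) - 1513781 = 492777 - 1513781 = -1021004$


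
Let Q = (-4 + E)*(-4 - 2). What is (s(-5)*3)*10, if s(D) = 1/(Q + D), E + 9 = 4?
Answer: 30/49 ≈ 0.61224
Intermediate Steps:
E = -5 (E = -9 + 4 = -5)
Q = 54 (Q = (-4 - 5)*(-4 - 2) = -9*(-6) = 54)
s(D) = 1/(54 + D)
(s(-5)*3)*10 = (3/(54 - 5))*10 = (3/49)*10 = 30/49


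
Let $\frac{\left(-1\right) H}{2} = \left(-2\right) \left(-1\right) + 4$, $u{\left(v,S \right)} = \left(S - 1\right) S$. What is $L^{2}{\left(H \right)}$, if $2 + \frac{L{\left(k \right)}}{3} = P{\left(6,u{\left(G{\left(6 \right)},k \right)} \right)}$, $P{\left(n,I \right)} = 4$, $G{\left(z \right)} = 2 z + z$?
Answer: $36$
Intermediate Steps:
$G{\left(z \right)} = 3 z$
$u{\left(v,S \right)} = S \left(-1 + S\right)$ ($u{\left(v,S \right)} = \left(-1 + S\right) S = S \left(-1 + S\right)$)
$H = -12$ ($H = - 2 \left(\left(-2\right) \left(-1\right) + 4\right) = - 2 \left(2 + 4\right) = \left(-2\right) 6 = -12$)
$L{\left(k \right)} = 6$ ($L{\left(k \right)} = -6 + 3 \cdot 4 = -6 + 12 = 6$)
$L^{2}{\left(H \right)} = 6^{2} = 36$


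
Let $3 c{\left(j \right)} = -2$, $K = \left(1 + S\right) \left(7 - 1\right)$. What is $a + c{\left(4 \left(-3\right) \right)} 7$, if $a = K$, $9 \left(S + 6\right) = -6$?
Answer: $- \frac{116}{3} \approx -38.667$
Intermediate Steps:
$S = - \frac{20}{3}$ ($S = -6 + \frac{1}{9} \left(-6\right) = -6 - \frac{2}{3} = - \frac{20}{3} \approx -6.6667$)
$K = -34$ ($K = \left(1 - \frac{20}{3}\right) \left(7 - 1\right) = \left(- \frac{17}{3}\right) 6 = -34$)
$a = -34$
$c{\left(j \right)} = - \frac{2}{3}$ ($c{\left(j \right)} = \frac{1}{3} \left(-2\right) = - \frac{2}{3}$)
$a + c{\left(4 \left(-3\right) \right)} 7 = -34 - \frac{14}{3} = - \frac{116}{3}$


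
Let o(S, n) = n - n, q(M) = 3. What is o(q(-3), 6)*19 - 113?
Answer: -113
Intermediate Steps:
o(S, n) = 0
o(q(-3), 6)*19 - 113 = 0*19 - 113 = 0 - 113 = -113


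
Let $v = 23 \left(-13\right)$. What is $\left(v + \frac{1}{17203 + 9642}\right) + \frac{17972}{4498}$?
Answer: $- \frac{1370055052}{4644185} \approx -295.0$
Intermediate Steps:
$v = -299$
$\left(v + \frac{1}{17203 + 9642}\right) + \frac{17972}{4498} = \left(-299 + \frac{1}{17203 + 9642}\right) + \frac{17972}{4498} = \left(-299 + \frac{1}{26845}\right) + 17972 \cdot \frac{1}{4498} = \left(-299 + \frac{1}{26845}\right) + \frac{8986}{2249} = - \frac{8026654}{26845} + \frac{8986}{2249} = - \frac{1370055052}{4644185}$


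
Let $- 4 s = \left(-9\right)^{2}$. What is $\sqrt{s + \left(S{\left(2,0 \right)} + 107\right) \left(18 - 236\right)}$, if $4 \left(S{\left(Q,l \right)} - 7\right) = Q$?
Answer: $\frac{5 i \sqrt{3997}}{2} \approx 158.05 i$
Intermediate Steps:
$S{\left(Q,l \right)} = 7 + \frac{Q}{4}$
$s = - \frac{81}{4}$ ($s = - \frac{\left(-9\right)^{2}}{4} = \left(- \frac{1}{4}\right) 81 = - \frac{81}{4} \approx -20.25$)
$\sqrt{s + \left(S{\left(2,0 \right)} + 107\right) \left(18 - 236\right)} = \sqrt{- \frac{81}{4} + \left(\left(7 + \frac{1}{4} \cdot 2\right) + 107\right) \left(18 - 236\right)} = \sqrt{- \frac{81}{4} + \left(\left(7 + \frac{1}{2}\right) + 107\right) \left(-218\right)} = \sqrt{- \frac{81}{4} + \left(\frac{15}{2} + 107\right) \left(-218\right)} = \sqrt{- \frac{81}{4} + \frac{229}{2} \left(-218\right)} = \sqrt{- \frac{81}{4} - 24961} = \sqrt{- \frac{99925}{4}} = \frac{5 i \sqrt{3997}}{2}$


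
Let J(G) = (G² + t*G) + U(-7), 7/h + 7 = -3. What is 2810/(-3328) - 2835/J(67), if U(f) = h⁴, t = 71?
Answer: -177084073405/153857435264 ≈ -1.1510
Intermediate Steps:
h = -7/10 (h = 7/(-7 - 3) = 7/(-10) = 7*(-⅒) = -7/10 ≈ -0.70000)
U(f) = 2401/10000 (U(f) = (-7/10)⁴ = 2401/10000)
J(G) = 2401/10000 + G² + 71*G (J(G) = (G² + 71*G) + 2401/10000 = 2401/10000 + G² + 71*G)
2810/(-3328) - 2835/J(67) = 2810/(-3328) - 2835/(2401/10000 + 67² + 71*67) = 2810*(-1/3328) - 2835/(2401/10000 + 4489 + 4757) = -1405/1664 - 2835/92462401/10000 = -1405/1664 - 2835*10000/92462401 = -1405/1664 - 28350000/92462401 = -177084073405/153857435264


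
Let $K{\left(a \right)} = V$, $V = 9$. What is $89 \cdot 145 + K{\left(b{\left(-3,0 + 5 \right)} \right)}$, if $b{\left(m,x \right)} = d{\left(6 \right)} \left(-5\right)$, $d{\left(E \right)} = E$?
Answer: $12914$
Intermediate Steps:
$b{\left(m,x \right)} = -30$ ($b{\left(m,x \right)} = 6 \left(-5\right) = -30$)
$K{\left(a \right)} = 9$
$89 \cdot 145 + K{\left(b{\left(-3,0 + 5 \right)} \right)} = 89 \cdot 145 + 9 = 12905 + 9 = 12914$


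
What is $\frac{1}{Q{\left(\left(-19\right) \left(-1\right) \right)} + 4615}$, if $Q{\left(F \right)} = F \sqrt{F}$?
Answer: $\frac{4615}{21291366} - \frac{19 \sqrt{19}}{21291366} \approx 0.00021286$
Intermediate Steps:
$Q{\left(F \right)} = F^{\frac{3}{2}}$
$\frac{1}{Q{\left(\left(-19\right) \left(-1\right) \right)} + 4615} = \frac{1}{\left(\left(-19\right) \left(-1\right)\right)^{\frac{3}{2}} + 4615} = \frac{1}{19^{\frac{3}{2}} + 4615} = \frac{1}{19 \sqrt{19} + 4615} = \frac{1}{4615 + 19 \sqrt{19}}$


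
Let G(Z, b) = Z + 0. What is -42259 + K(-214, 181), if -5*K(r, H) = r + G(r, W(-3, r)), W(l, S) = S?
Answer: -210867/5 ≈ -42173.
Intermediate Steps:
G(Z, b) = Z
K(r, H) = -2*r/5 (K(r, H) = -(r + r)/5 = -2*r/5)
-42259 + K(-214, 181) = -42259 - ⅖*(-214) = -42259 + 428/5 = -210867/5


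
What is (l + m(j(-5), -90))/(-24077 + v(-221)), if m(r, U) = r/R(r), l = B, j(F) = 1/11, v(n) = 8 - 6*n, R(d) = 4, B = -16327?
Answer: 718387/1000692 ≈ 0.71789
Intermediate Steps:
j(F) = 1/11
l = -16327
m(r, U) = r/4
(l + m(j(-5), -90))/(-24077 + v(-221)) = (-16327 + (1/4)*(1/11))/(-24077 + (8 - 6*(-221))) = (-16327 + 1/44)/(-24077 + (8 + 1326)) = -718387/(44*(-24077 + 1334)) = -718387/44/(-22743) = -718387/44*(-1/22743) = 718387/1000692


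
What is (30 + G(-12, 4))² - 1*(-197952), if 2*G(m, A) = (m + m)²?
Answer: 299076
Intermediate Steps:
G(m, A) = 2*m² (G(m, A) = (m + m)²/2 = (2*m)²/2 = (4*m²)/2 = 2*m²)
(30 + G(-12, 4))² - 1*(-197952) = (30 + 2*(-12)²)² - 1*(-197952) = (30 + 2*144)² + 197952 = (30 + 288)² + 197952 = 318² + 197952 = 101124 + 197952 = 299076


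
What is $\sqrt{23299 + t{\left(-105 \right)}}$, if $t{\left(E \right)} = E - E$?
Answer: $\sqrt{23299} \approx 152.64$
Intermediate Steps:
$t{\left(E \right)} = 0$
$\sqrt{23299 + t{\left(-105 \right)}} = \sqrt{23299 + 0} = \sqrt{23299}$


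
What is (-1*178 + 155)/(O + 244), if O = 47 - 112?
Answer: -23/179 ≈ -0.12849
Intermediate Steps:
O = -65
(-1*178 + 155)/(O + 244) = (-1*178 + 155)/(-65 + 244) = (-178 + 155)/179 = -23*1/179 = -23/179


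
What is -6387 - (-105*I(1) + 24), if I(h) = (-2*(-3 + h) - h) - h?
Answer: -6201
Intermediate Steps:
I(h) = 6 - 4*h (I(h) = ((6 - 2*h) - h) - h = (6 - 3*h) - h = 6 - 4*h)
-6387 - (-105*I(1) + 24) = -6387 - (-105*(6 - 4*1) + 24) = -6387 - (-105*(6 - 4) + 24) = -6387 - (-105*2 + 24) = -6387 - (-210 + 24) = -6387 - 1*(-186) = -6387 + 186 = -6201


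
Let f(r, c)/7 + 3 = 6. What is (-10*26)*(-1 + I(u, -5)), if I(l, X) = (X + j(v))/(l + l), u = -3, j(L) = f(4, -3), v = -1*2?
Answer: 2860/3 ≈ 953.33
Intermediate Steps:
v = -2
f(r, c) = 21 (f(r, c) = -21 + 7*6 = -21 + 42 = 21)
j(L) = 21
I(l, X) = (21 + X)/(2*l) (I(l, X) = (X + 21)/(l + l) = (21 + X)/((2*l)) = (21 + X)*(1/(2*l)) = (21 + X)/(2*l))
(-10*26)*(-1 + I(u, -5)) = (-10*26)*(-1 + (1/2)*(21 - 5)/(-3)) = -260*(-1 + (1/2)*(-1/3)*16) = -260*(-1 - 8/3) = -260*(-11/3) = 2860/3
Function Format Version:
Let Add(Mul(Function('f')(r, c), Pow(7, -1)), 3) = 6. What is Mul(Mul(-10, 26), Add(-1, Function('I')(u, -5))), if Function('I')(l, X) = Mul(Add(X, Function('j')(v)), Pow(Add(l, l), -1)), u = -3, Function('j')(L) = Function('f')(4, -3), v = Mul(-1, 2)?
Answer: Rational(2860, 3) ≈ 953.33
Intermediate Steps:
v = -2
Function('f')(r, c) = 21 (Function('f')(r, c) = Add(-21, Mul(7, 6)) = Add(-21, 42) = 21)
Function('j')(L) = 21
Function('I')(l, X) = Mul(Rational(1, 2), Pow(l, -1), Add(21, X)) (Function('I')(l, X) = Mul(Add(X, 21), Pow(Add(l, l), -1)) = Mul(Add(21, X), Pow(Mul(2, l), -1)) = Mul(Add(21, X), Mul(Rational(1, 2), Pow(l, -1))) = Mul(Rational(1, 2), Pow(l, -1), Add(21, X)))
Mul(Mul(-10, 26), Add(-1, Function('I')(u, -5))) = Mul(Mul(-10, 26), Add(-1, Mul(Rational(1, 2), Pow(-3, -1), Add(21, -5)))) = Mul(-260, Add(-1, Mul(Rational(1, 2), Rational(-1, 3), 16))) = Mul(-260, Add(-1, Rational(-8, 3))) = Mul(-260, Rational(-11, 3)) = Rational(2860, 3)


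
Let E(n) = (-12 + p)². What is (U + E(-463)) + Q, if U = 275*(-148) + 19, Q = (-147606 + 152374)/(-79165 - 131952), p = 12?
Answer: -8588455445/211117 ≈ -40681.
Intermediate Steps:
Q = -4768/211117 (Q = 4768/(-211117) = 4768*(-1/211117) = -4768/211117 ≈ -0.022585)
E(n) = 0 (E(n) = (-12 + 12)² = 0² = 0)
U = -40681 (U = -40700 + 19 = -40681)
(U + E(-463)) + Q = (-40681 + 0) - 4768/211117 = -40681 - 4768/211117 = -8588455445/211117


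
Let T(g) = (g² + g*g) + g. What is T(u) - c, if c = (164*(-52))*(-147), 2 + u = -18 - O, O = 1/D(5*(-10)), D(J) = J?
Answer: -783023487/625 ≈ -1.2528e+6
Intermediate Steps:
O = -1/50 (O = 1/(5*(-10)) = 1/(-50) = -1/50 ≈ -0.020000)
u = -999/50 (u = -2 + (-18 - 1*(-1/50)) = -2 + (-18 + 1/50) = -2 - 899/50 = -999/50 ≈ -19.980)
T(g) = g + 2*g² (T(g) = (g² + g²) + g = 2*g² + g = g + 2*g²)
c = 1253616 (c = -8528*(-147) = 1253616)
T(u) - c = -999*(1 + 2*(-999/50))/50 - 1*1253616 = -999*(1 - 999/25)/50 - 1253616 = -999/50*(-974/25) - 1253616 = 486513/625 - 1253616 = -783023487/625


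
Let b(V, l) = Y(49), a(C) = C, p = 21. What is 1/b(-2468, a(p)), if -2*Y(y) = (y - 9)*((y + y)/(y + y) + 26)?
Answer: -1/540 ≈ -0.0018519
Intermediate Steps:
Y(y) = 243/2 - 27*y/2 (Y(y) = -(y - 9)*((y + y)/(y + y) + 26)/2 = -(-9 + y)*((2*y)/((2*y)) + 26)/2 = -(-9 + y)*((2*y)*(1/(2*y)) + 26)/2 = -(-9 + y)*(1 + 26)/2 = -(-9 + y)*27/2 = -(-243 + 27*y)/2 = 243/2 - 27*y/2)
b(V, l) = -540 (b(V, l) = 243/2 - 27/2*49 = 243/2 - 1323/2 = -540)
1/b(-2468, a(p)) = 1/(-540) = -1/540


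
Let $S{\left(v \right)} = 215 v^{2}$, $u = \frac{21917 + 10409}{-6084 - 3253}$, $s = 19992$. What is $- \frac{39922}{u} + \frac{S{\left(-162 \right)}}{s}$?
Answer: $\frac{45443157311}{3846794} \approx 11813.0$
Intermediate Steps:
$u = - \frac{32326}{9337}$ ($u = \frac{32326}{-9337} = 32326 \left(- \frac{1}{9337}\right) = - \frac{32326}{9337} \approx -3.4621$)
$- \frac{39922}{u} + \frac{S{\left(-162 \right)}}{s} = - \frac{39922}{- \frac{32326}{9337}} + \frac{215 \left(-162\right)^{2}}{19992} = \left(-39922\right) \left(- \frac{9337}{32326}\right) + 215 \cdot 26244 \cdot \frac{1}{19992} = \frac{186375857}{16163} + 5642460 \cdot \frac{1}{19992} = \frac{186375857}{16163} + \frac{470205}{1666} = \frac{45443157311}{3846794}$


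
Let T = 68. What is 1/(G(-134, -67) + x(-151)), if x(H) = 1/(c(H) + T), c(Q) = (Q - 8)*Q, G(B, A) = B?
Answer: -24077/3226317 ≈ -0.0074627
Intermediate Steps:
c(Q) = Q*(-8 + Q) (c(Q) = (-8 + Q)*Q = Q*(-8 + Q))
x(H) = 1/(68 + H*(-8 + H)) (x(H) = 1/(H*(-8 + H) + 68) = 1/(68 + H*(-8 + H)))
1/(G(-134, -67) + x(-151)) = 1/(-134 + 1/(68 - 151*(-8 - 151))) = 1/(-134 + 1/(68 - 151*(-159))) = 1/(-134 + 1/(68 + 24009)) = 1/(-134 + 1/24077) = 1/(-3226317/24077) = -24077/3226317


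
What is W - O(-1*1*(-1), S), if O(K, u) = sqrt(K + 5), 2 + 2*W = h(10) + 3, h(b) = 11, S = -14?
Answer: 6 - sqrt(6) ≈ 3.5505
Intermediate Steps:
W = 6 (W = -1 + (11 + 3)/2 = -1 + (1/2)*14 = -1 + 7 = 6)
O(K, u) = sqrt(5 + K)
W - O(-1*1*(-1), S) = 6 - sqrt(5 - 1*1*(-1)) = 6 - sqrt(5 - 1*(-1)) = 6 - sqrt(5 + 1) = 6 - sqrt(6)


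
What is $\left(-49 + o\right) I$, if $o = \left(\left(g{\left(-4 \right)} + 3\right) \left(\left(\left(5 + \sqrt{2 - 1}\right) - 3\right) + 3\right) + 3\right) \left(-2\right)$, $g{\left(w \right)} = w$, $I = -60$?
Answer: $2580$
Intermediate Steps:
$o = 6$ ($o = \left(\left(-4 + 3\right) \left(\left(\left(5 + \sqrt{2 - 1}\right) - 3\right) + 3\right) + 3\right) \left(-2\right) = \left(- (\left(\left(5 + \sqrt{1}\right) - 3\right) + 3) + 3\right) \left(-2\right) = \left(- (\left(\left(5 + 1\right) - 3\right) + 3) + 3\right) \left(-2\right) = \left(- (\left(6 - 3\right) + 3) + 3\right) \left(-2\right) = \left(- (3 + 3) + 3\right) \left(-2\right) = \left(\left(-1\right) 6 + 3\right) \left(-2\right) = \left(-6 + 3\right) \left(-2\right) = \left(-3\right) \left(-2\right) = 6$)
$\left(-49 + o\right) I = \left(-49 + 6\right) \left(-60\right) = \left(-43\right) \left(-60\right) = 2580$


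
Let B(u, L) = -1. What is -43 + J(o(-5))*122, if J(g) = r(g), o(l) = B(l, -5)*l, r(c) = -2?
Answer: -287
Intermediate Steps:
o(l) = -l
J(g) = -2
-43 + J(o(-5))*122 = -43 - 2*122 = -43 - 244 = -287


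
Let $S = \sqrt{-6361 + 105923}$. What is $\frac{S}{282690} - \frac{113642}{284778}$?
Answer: $- \frac{56821}{142389} + \frac{\sqrt{99562}}{282690} \approx -0.39794$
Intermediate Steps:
$S = \sqrt{99562} \approx 315.53$
$\frac{S}{282690} - \frac{113642}{284778} = \frac{\sqrt{99562}}{282690} - \frac{113642}{284778} = \sqrt{99562} \cdot \frac{1}{282690} - \frac{56821}{142389} = \frac{\sqrt{99562}}{282690} - \frac{56821}{142389} = - \frac{56821}{142389} + \frac{\sqrt{99562}}{282690}$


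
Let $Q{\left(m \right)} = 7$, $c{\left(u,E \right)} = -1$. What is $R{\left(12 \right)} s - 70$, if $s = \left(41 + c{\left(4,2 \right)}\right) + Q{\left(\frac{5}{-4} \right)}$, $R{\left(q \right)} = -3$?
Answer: $-211$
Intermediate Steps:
$s = 47$ ($s = \left(41 - 1\right) + 7 = 40 + 7 = 47$)
$R{\left(12 \right)} s - 70 = \left(-3\right) 47 - 70 = -141 - 70 = -211$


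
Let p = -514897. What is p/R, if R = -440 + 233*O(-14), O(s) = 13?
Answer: -514897/2589 ≈ -198.88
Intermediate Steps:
R = 2589 (R = -440 + 233*13 = -440 + 3029 = 2589)
p/R = -514897/2589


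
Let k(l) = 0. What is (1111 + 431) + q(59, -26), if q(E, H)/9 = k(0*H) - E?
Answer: 1011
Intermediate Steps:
q(E, H) = -9*E (q(E, H) = 9*(0 - E) = 9*(-E) = -9*E)
(1111 + 431) + q(59, -26) = (1111 + 431) - 9*59 = 1542 - 531 = 1011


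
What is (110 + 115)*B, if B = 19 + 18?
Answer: 8325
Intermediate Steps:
B = 37
(110 + 115)*B = (110 + 115)*37 = 225*37 = 8325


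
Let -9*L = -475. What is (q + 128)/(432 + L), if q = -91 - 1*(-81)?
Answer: 1062/4363 ≈ 0.24341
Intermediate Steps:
L = 475/9 (L = -⅑*(-475) = 475/9 ≈ 52.778)
q = -10 (q = -91 + 81 = -10)
(q + 128)/(432 + L) = (-10 + 128)/(432 + 475/9) = 118/(4363/9) = 118*(9/4363) = 1062/4363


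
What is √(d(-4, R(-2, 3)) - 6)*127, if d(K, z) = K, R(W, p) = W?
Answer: 127*I*√10 ≈ 401.61*I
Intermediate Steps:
√(d(-4, R(-2, 3)) - 6)*127 = √(-4 - 6)*127 = √(-10)*127 = (I*√10)*127 = 127*I*√10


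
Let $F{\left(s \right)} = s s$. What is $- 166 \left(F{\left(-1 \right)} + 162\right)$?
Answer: $-27058$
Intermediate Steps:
$F{\left(s \right)} = s^{2}$
$- 166 \left(F{\left(-1 \right)} + 162\right) = - 166 \left(\left(-1\right)^{2} + 162\right) = - 166 \left(1 + 162\right) = \left(-166\right) 163 = -27058$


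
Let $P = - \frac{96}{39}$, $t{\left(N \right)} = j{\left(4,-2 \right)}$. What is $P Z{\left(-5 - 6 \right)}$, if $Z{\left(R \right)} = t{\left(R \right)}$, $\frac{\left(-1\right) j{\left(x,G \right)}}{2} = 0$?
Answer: $0$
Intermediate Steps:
$j{\left(x,G \right)} = 0$ ($j{\left(x,G \right)} = \left(-2\right) 0 = 0$)
$t{\left(N \right)} = 0$
$Z{\left(R \right)} = 0$
$P = - \frac{32}{13}$ ($P = \left(-96\right) \frac{1}{39} = - \frac{32}{13} \approx -2.4615$)
$P Z{\left(-5 - 6 \right)} = \left(- \frac{32}{13}\right) 0 = 0$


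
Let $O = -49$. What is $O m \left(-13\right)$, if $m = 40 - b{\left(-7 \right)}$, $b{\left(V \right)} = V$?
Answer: $29939$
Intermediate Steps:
$m = 47$ ($m = 40 - -7 = 40 + 7 = 47$)
$O m \left(-13\right) = \left(-49\right) 47 \left(-13\right) = \left(-2303\right) \left(-13\right) = 29939$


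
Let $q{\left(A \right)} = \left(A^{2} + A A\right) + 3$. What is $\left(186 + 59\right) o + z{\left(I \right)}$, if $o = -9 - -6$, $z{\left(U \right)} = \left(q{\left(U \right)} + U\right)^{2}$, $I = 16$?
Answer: $281226$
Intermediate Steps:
$q{\left(A \right)} = 3 + 2 A^{2}$ ($q{\left(A \right)} = \left(A^{2} + A^{2}\right) + 3 = 2 A^{2} + 3 = 3 + 2 A^{2}$)
$z{\left(U \right)} = \left(3 + U + 2 U^{2}\right)^{2}$ ($z{\left(U \right)} = \left(\left(3 + 2 U^{2}\right) + U\right)^{2} = \left(3 + U + 2 U^{2}\right)^{2}$)
$o = -3$ ($o = -9 + 6 = -3$)
$\left(186 + 59\right) o + z{\left(I \right)} = \left(186 + 59\right) \left(-3\right) + \left(3 + 16 + 2 \cdot 16^{2}\right)^{2} = 245 \left(-3\right) + \left(3 + 16 + 2 \cdot 256\right)^{2} = -735 + \left(3 + 16 + 512\right)^{2} = -735 + 531^{2} = -735 + 281961 = 281226$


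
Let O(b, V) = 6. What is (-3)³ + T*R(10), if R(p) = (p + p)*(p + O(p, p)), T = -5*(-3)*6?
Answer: 28773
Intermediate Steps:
T = 90 (T = 15*6 = 90)
R(p) = 2*p*(6 + p) (R(p) = (p + p)*(p + 6) = (2*p)*(6 + p) = 2*p*(6 + p))
(-3)³ + T*R(10) = (-3)³ + 90*(2*10*(6 + 10)) = -27 + 90*(2*10*16) = -27 + 90*320 = -27 + 28800 = 28773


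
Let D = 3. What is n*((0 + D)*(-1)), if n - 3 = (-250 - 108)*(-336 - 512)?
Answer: -910761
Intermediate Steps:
n = 303587 (n = 3 + (-250 - 108)*(-336 - 512) = 3 - 358*(-848) = 3 + 303584 = 303587)
n*((0 + D)*(-1)) = 303587*((0 + 3)*(-1)) = 303587*(3*(-1)) = 303587*(-3) = -910761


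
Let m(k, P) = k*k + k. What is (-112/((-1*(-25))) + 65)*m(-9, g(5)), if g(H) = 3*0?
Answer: 108936/25 ≈ 4357.4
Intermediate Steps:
g(H) = 0
m(k, P) = k + k² (m(k, P) = k² + k = k + k²)
(-112/((-1*(-25))) + 65)*m(-9, g(5)) = (-112/((-1*(-25))) + 65)*(-9*(1 - 9)) = (-112/25 + 65)*(-9*(-8)) = (-112*1/25 + 65)*72 = (-112/25 + 65)*72 = (1513/25)*72 = 108936/25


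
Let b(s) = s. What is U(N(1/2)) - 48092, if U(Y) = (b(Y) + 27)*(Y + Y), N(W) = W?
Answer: -96129/2 ≈ -48065.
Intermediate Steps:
U(Y) = 2*Y*(27 + Y) (U(Y) = (Y + 27)*(Y + Y) = (27 + Y)*(2*Y) = 2*Y*(27 + Y))
U(N(1/2)) - 48092 = 2*(27 + 1/2)/2 - 48092 = 2*(½)*(27 + ½) - 48092 = 2*(½)*(55/2) - 48092 = 55/2 - 48092 = -96129/2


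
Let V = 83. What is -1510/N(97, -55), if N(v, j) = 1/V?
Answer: -125330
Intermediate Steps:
N(v, j) = 1/83
-1510/N(97, -55) = -1510/1/83 = -1510*83 = -125330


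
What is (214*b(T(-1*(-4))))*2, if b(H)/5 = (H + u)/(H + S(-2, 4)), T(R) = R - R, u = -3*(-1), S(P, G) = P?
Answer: -3210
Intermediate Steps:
u = 3
T(R) = 0
b(H) = 5*(3 + H)/(-2 + H) (b(H) = 5*((H + 3)/(H - 2)) = 5*((3 + H)/(-2 + H)) = 5*(3 + H)/(-2 + H))
(214*b(T(-1*(-4))))*2 = (214*(5*(3 + 0)/(-2 + 0)))*2 = (214*(5*3/(-2)))*2 = (214*(5*(-1/2)*3))*2 = (214*(-15/2))*2 = -1605*2 = -3210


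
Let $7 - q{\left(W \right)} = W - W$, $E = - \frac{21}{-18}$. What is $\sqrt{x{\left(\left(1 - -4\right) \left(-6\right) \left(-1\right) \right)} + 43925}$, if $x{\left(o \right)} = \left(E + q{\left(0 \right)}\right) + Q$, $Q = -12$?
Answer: $\frac{\sqrt{1581162}}{6} \approx 209.57$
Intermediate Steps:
$E = \frac{7}{6}$ ($E = \left(-21\right) \left(- \frac{1}{18}\right) = \frac{7}{6} \approx 1.1667$)
$q{\left(W \right)} = 7$ ($q{\left(W \right)} = 7 - \left(W - W\right) = 7 - 0 = 7 + 0 = 7$)
$x{\left(o \right)} = - \frac{23}{6}$ ($x{\left(o \right)} = \left(\frac{7}{6} + 7\right) - 12 = \frac{49}{6} - 12 = - \frac{23}{6}$)
$\sqrt{x{\left(\left(1 - -4\right) \left(-6\right) \left(-1\right) \right)} + 43925} = \sqrt{- \frac{23}{6} + 43925} = \sqrt{\frac{263527}{6}} = \frac{\sqrt{1581162}}{6}$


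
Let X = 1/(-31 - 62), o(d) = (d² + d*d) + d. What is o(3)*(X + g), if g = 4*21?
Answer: 54677/31 ≈ 1763.8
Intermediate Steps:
o(d) = d + 2*d² (o(d) = (d² + d²) + d = 2*d² + d = d + 2*d²)
g = 84
X = -1/93 (X = 1/(-93) = -1/93 ≈ -0.010753)
o(3)*(X + g) = (3*(1 + 2*3))*(-1/93 + 84) = (3*(1 + 6))*(7811/93) = (3*7)*(7811/93) = 21*(7811/93) = 54677/31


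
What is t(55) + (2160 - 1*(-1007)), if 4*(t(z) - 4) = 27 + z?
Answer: 6383/2 ≈ 3191.5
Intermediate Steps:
t(z) = 43/4 + z/4 (t(z) = 4 + (27 + z)/4 = 4 + (27/4 + z/4) = 43/4 + z/4)
t(55) + (2160 - 1*(-1007)) = (43/4 + (1/4)*55) + (2160 - 1*(-1007)) = (43/4 + 55/4) + (2160 + 1007) = 49/2 + 3167 = 6383/2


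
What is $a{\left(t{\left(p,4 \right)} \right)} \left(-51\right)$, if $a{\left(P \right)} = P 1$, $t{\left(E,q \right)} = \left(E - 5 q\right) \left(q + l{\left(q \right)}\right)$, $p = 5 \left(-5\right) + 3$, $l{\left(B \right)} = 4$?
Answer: $17136$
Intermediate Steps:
$p = -22$ ($p = -25 + 3 = -22$)
$t{\left(E,q \right)} = \left(4 + q\right) \left(E - 5 q\right)$ ($t{\left(E,q \right)} = \left(E - 5 q\right) \left(q + 4\right) = \left(E - 5 q\right) \left(4 + q\right) = \left(4 + q\right) \left(E - 5 q\right)$)
$a{\left(P \right)} = P$
$a{\left(t{\left(p,4 \right)} \right)} \left(-51\right) = \left(\left(-20\right) 4 - 5 \cdot 4^{2} + 4 \left(-22\right) - 88\right) \left(-51\right) = \left(-80 - 80 - 88 - 88\right) \left(-51\right) = \left(-336\right) \left(-51\right) = 17136$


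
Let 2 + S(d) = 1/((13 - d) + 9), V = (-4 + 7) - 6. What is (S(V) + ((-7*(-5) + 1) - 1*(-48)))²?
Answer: 4206601/625 ≈ 6730.6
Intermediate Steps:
V = -3 (V = 3 - 6 = -3)
S(d) = -2 + 1/(22 - d) (S(d) = -2 + 1/((13 - d) + 9) = -2 + 1/(22 - d))
(S(V) + ((-7*(-5) + 1) - 1*(-48)))² = ((43 - 2*(-3))/(-22 - 3) + ((-7*(-5) + 1) - 1*(-48)))² = ((43 + 6)/(-25) + ((35 + 1) + 48))² = (-1/25*49 + (36 + 48))² = (-49/25 + 84)² = (2051/25)² = 4206601/625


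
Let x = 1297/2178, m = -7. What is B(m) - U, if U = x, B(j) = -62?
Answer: -136333/2178 ≈ -62.596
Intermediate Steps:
x = 1297/2178 (x = 1297*(1/2178) = 1297/2178 ≈ 0.59550)
U = 1297/2178 ≈ 0.59550
B(m) - U = -62 - 1*1297/2178 = -62 - 1297/2178 = -136333/2178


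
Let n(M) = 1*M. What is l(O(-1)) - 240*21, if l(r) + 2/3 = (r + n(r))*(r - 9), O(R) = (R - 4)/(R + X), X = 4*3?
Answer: -1826642/363 ≈ -5032.1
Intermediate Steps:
X = 12
O(R) = (-4 + R)/(12 + R) (O(R) = (R - 4)/(R + 12) = (-4 + R)/(12 + R))
n(M) = M
l(r) = -⅔ + 2*r*(-9 + r) (l(r) = -⅔ + (r + r)*(r - 9) = -⅔ + (2*r)*(-9 + r) = -⅔ + 2*r*(-9 + r))
l(O(-1)) - 240*21 = (-⅔ - 18*(-4 - 1)/(12 - 1) + 2*((-4 - 1)/(12 - 1))²) - 240*21 = (-⅔ - 18*(-5)/11 + 2*(-5/11)²) - 5040 = (-⅔ - 18*(-5)/11 + 2*((1/11)*(-5))²) - 5040 = (-⅔ - 18*(-5/11) + 2*(-5/11)²) - 5040 = (-⅔ + 90/11 + 2*(25/121)) - 5040 = (-⅔ + 90/11 + 50/121) - 5040 = 2878/363 - 5040 = -1826642/363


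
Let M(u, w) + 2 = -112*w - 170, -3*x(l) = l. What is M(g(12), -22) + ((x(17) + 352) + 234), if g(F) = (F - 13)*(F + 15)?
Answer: 8617/3 ≈ 2872.3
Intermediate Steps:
x(l) = -l/3
g(F) = (-13 + F)*(15 + F)
M(u, w) = -172 - 112*w (M(u, w) = -2 + (-112*w - 170) = -2 + (-170 - 112*w) = -172 - 112*w)
M(g(12), -22) + ((x(17) + 352) + 234) = (-172 - 112*(-22)) + ((-1/3*17 + 352) + 234) = (-172 + 2464) + ((-17/3 + 352) + 234) = 2292 + (1039/3 + 234) = 2292 + 1741/3 = 8617/3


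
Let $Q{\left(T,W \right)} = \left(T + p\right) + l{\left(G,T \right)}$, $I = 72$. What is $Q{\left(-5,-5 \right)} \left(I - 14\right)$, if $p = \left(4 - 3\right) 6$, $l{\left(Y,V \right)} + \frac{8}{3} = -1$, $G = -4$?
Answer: $- \frac{464}{3} \approx -154.67$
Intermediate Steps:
$l{\left(Y,V \right)} = - \frac{11}{3}$ ($l{\left(Y,V \right)} = - \frac{8}{3} - 1 = - \frac{11}{3}$)
$p = 6$ ($p = 1 \cdot 6 = 6$)
$Q{\left(T,W \right)} = \frac{7}{3} + T$ ($Q{\left(T,W \right)} = \left(T + 6\right) - \frac{11}{3} = \left(6 + T\right) - \frac{11}{3} = \frac{7}{3} + T$)
$Q{\left(-5,-5 \right)} \left(I - 14\right) = \left(\frac{7}{3} - 5\right) \left(72 - 14\right) = \left(- \frac{8}{3}\right) 58 = - \frac{464}{3}$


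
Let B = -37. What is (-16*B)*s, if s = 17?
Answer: 10064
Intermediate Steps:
(-16*B)*s = -16*(-37)*17 = 592*17 = 10064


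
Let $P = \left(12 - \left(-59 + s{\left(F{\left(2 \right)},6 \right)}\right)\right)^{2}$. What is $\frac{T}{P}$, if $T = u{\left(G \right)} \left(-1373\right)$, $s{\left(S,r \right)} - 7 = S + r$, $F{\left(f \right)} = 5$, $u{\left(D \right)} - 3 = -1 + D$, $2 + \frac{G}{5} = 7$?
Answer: $- \frac{37071}{2809} \approx -13.197$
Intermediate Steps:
$G = 25$ ($G = -10 + 5 \cdot 7 = -10 + 35 = 25$)
$u{\left(D \right)} = 2 + D$ ($u{\left(D \right)} = 3 + \left(-1 + D\right) = 2 + D$)
$s{\left(S,r \right)} = 7 + S + r$ ($s{\left(S,r \right)} = 7 + \left(S + r\right) = 7 + S + r$)
$T = -37071$ ($T = \left(2 + 25\right) \left(-1373\right) = 27 \left(-1373\right) = -37071$)
$P = 2809$ ($P = \left(12 + \left(59 - \left(7 + 5 + 6\right)\right)\right)^{2} = \left(12 + \left(59 - 18\right)\right)^{2} = \left(12 + 41\right)^{2} = 53^{2} = 2809$)
$\frac{T}{P} = - \frac{37071}{2809}$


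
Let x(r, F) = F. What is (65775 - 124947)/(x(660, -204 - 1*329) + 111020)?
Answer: -19724/36829 ≈ -0.53556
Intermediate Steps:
(65775 - 124947)/(x(660, -204 - 1*329) + 111020) = (65775 - 124947)/((-204 - 1*329) + 111020) = -59172/((-204 - 329) + 111020) = -59172/(-533 + 111020) = -59172/110487 = -59172*1/110487 = -19724/36829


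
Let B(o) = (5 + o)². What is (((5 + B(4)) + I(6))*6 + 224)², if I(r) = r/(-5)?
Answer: 13424896/25 ≈ 5.3700e+5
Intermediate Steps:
I(r) = -r/5 (I(r) = r*(-⅕) = -r/5)
(((5 + B(4)) + I(6))*6 + 224)² = (((5 + (5 + 4)²) - ⅕*6)*6 + 224)² = (((5 + 9²) - 6/5)*6 + 224)² = (((5 + 81) - 6/5)*6 + 224)² = ((86 - 6/5)*6 + 224)² = ((424/5)*6 + 224)² = (2544/5 + 224)² = (3664/5)² = 13424896/25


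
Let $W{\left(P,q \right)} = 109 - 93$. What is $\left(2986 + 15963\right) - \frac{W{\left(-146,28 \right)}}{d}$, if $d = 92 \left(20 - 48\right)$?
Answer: $\frac{3050790}{161} \approx 18949.0$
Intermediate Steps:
$W{\left(P,q \right)} = 16$ ($W{\left(P,q \right)} = 109 - 93 = 16$)
$d = -2576$ ($d = 92 \left(-28\right) = -2576$)
$\left(2986 + 15963\right) - \frac{W{\left(-146,28 \right)}}{d} = \left(2986 + 15963\right) - \frac{16}{-2576} = 18949 - 16 \left(- \frac{1}{2576}\right) = 18949 - - \frac{1}{161} = 18949 + \frac{1}{161} = \frac{3050790}{161}$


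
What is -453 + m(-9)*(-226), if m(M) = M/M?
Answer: -679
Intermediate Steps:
m(M) = 1
-453 + m(-9)*(-226) = -453 + 1*(-226) = -453 - 226 = -679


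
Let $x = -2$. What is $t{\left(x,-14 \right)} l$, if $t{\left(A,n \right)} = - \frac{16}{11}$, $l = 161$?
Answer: $- \frac{2576}{11} \approx -234.18$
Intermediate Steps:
$t{\left(A,n \right)} = - \frac{16}{11}$ ($t{\left(A,n \right)} = \left(-16\right) \frac{1}{11} = - \frac{16}{11}$)
$t{\left(x,-14 \right)} l = \left(- \frac{16}{11}\right) 161 = - \frac{2576}{11}$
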